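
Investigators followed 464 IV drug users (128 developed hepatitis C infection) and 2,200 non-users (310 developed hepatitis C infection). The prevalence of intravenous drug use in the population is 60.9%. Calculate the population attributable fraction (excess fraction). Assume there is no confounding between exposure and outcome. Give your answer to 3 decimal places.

PAF ≈ 0.368

p₁ = P(outcome | exposed) = 128/464 = 0.27586
p₀ = P(outcome | unexposed) = 310/2200 = 0.14091
Overall risk P(Y=1) = π·p₁ + (1−π)·p₀ = 0.609×0.27586 + 0.391×0.14091 = 0.2231.
Under exogeneity, PAF = [P(Y=1) − p₀] / P(Y=1).
PAF = (0.2231 − 0.14091) / 0.2231 ≈ 0.3684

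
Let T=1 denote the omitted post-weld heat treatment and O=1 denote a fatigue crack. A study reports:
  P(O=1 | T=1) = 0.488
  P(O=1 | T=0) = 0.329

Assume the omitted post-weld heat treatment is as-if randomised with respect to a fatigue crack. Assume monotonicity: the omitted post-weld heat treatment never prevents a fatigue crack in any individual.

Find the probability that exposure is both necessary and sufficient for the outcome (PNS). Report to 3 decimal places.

PNS ≈ 0.159

Let p₁ = 0.488, p₀ = 0.329.
Under exogeneity and monotonicity, PNS = p₁ − p₀.
PNS = 0.488 − 0.329 = 0.159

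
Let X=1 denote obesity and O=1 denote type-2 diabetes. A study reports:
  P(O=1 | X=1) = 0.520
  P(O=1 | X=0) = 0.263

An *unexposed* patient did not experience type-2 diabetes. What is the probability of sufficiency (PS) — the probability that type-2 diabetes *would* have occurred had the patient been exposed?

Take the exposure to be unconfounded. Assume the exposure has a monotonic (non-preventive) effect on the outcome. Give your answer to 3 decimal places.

PS ≈ 0.349

Let p₁ = 0.52, p₀ = 0.263.
Under exogeneity and monotonicity, PS = (p₁ − p₀) / (1 − p₀).
PS = (0.52 − 0.263) / (1 − 0.263) = 0.257 / 0.737 ≈ 0.3487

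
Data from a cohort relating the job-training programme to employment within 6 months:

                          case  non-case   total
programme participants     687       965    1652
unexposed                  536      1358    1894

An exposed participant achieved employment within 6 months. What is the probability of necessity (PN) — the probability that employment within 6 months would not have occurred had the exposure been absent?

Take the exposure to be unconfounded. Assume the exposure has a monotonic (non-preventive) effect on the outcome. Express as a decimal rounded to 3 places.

PN ≈ 0.319

p₁ = P(outcome | exposed) = 687/1652 = 0.41586
p₀ = P(outcome | unexposed) = 536/1894 = 0.283
Under exogeneity and monotonicity, PN = (p₁ − p₀) / p₁.
PN = (0.41586 − 0.283) / 0.41586 = 0.13286 / 0.41586 ≈ 0.3195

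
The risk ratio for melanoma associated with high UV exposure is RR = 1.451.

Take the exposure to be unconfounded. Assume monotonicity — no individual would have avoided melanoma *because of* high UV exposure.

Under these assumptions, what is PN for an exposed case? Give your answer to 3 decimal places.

PN ≈ 0.311

Under exogeneity and monotonicity, PN = (RR − 1) / RR = 1 − 1/RR.
PN = (1.451 − 1) / 1.451 = 0.451 / 1.451 ≈ 0.3108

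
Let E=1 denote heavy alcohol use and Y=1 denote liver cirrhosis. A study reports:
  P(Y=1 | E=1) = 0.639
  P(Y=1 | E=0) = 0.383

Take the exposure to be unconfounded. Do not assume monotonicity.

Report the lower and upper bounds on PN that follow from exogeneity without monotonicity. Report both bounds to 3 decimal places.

0.401 ≤ PN ≤ 0.966

Let p₁ = 0.639, p₀ = 0.383.
Under exogeneity alone the bounds on PN are max{0,(p₁−p₀)/p₁} ≤ PN ≤ min{1,(1−p₀)/p₁}.
  lower = (p₁ − p₀)/p₁ = 0.256 / 0.639 ≈ 0.4006
  upper = min{1, (1 − p₀)/p₁} = 0.617 / 0.639 ≈ 0.9656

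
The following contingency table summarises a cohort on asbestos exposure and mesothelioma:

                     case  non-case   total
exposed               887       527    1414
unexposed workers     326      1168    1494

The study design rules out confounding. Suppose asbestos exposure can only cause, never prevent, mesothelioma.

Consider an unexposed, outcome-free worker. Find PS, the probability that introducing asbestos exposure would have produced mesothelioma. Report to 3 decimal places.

PS ≈ 0.523

p₁ = P(outcome | exposed) = 887/1414 = 0.6273
p₀ = P(outcome | unexposed) = 326/1494 = 0.21821
Under exogeneity and monotonicity, PS = (p₁ − p₀) / (1 − p₀).
PS = (0.6273 − 0.21821) / (1 − 0.21821) = 0.40909 / 0.78179 ≈ 0.5233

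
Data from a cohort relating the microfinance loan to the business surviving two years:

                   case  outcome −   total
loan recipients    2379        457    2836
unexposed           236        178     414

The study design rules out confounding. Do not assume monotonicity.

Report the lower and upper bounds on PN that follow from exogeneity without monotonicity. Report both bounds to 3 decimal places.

0.320 ≤ PN ≤ 0.513

p₁ = P(outcome | exposed) = 2379/2836 = 0.83886
p₀ = P(outcome | unexposed) = 236/414 = 0.57005
Under exogeneity alone the bounds on PN are max{0,(p₁−p₀)/p₁} ≤ PN ≤ min{1,(1−p₀)/p₁}.
  lower = (p₁ − p₀)/p₁ = 0.26881 / 0.83886 ≈ 0.3204
  upper = min{1, (1 − p₀)/p₁} = 0.42995 / 0.83886 ≈ 0.5125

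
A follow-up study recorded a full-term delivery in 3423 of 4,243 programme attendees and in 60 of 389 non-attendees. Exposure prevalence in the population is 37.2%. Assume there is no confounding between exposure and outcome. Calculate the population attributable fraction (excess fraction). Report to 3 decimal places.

PAF ≈ 0.611

p₁ = P(outcome | exposed) = 3423/4243 = 0.80674
p₀ = P(outcome | unexposed) = 60/389 = 0.15424
Overall risk P(Y=1) = π·p₁ + (1−π)·p₀ = 0.372×0.80674 + 0.628×0.15424 = 0.39697.
Under exogeneity, PAF = [P(Y=1) − p₀] / P(Y=1).
PAF = (0.39697 − 0.15424) / 0.39697 ≈ 0.6115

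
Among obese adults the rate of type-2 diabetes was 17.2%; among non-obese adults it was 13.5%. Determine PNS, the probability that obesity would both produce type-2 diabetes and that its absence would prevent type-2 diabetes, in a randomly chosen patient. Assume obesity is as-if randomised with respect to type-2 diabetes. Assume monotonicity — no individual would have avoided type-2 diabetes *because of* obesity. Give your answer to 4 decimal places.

p₁ = 0.172, p₀ = 0.135.
Under exogeneity and monotonicity, PNS = p₁ − p₀.
PNS = 0.172 − 0.135 = 0.037

PNS ≈ 0.0370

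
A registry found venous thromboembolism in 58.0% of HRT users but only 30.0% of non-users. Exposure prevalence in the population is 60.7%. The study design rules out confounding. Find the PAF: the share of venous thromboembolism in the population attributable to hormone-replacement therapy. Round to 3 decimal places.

p₁ = 0.58, p₀ = 0.3.
Overall risk P(Y=1) = π·p₁ + (1−π)·p₀ = 0.607×0.58 + 0.393×0.3 = 0.46996.
Under exogeneity, PAF = [P(Y=1) − p₀] / P(Y=1).
PAF = (0.46996 − 0.3) / 0.46996 ≈ 0.3616

PAF ≈ 0.362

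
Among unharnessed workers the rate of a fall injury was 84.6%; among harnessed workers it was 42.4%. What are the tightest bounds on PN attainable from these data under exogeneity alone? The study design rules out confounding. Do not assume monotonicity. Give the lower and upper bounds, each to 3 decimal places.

0.499 ≤ PN ≤ 0.681

p₁ = 0.846, p₀ = 0.424.
Under exogeneity alone the bounds on PN are max{0,(p₁−p₀)/p₁} ≤ PN ≤ min{1,(1−p₀)/p₁}.
  lower = (p₁ − p₀)/p₁ = 0.422 / 0.846 ≈ 0.4988
  upper = min{1, (1 − p₀)/p₁} = 0.576 / 0.846 ≈ 0.6809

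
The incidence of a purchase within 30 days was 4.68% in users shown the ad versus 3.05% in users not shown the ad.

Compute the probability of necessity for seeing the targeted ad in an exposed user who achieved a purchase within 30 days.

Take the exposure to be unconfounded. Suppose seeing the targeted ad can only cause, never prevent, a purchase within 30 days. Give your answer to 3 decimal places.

PN ≈ 0.348

p₁ = 0.0468, p₀ = 0.0305.
Under exogeneity and monotonicity, PN = (p₁ − p₀) / p₁.
PN = (0.0468 − 0.0305) / 0.0468 = 0.0163 / 0.0468 ≈ 0.3483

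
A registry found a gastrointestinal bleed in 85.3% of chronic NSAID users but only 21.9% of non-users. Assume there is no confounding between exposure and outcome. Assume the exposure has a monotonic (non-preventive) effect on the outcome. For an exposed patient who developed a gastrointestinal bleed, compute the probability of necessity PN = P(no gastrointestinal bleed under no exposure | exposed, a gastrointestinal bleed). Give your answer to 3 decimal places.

PN ≈ 0.743

p₁ = 0.853, p₀ = 0.219.
Under exogeneity and monotonicity, PN = (p₁ − p₀) / p₁.
PN = (0.853 − 0.219) / 0.853 = 0.634 / 0.853 ≈ 0.7433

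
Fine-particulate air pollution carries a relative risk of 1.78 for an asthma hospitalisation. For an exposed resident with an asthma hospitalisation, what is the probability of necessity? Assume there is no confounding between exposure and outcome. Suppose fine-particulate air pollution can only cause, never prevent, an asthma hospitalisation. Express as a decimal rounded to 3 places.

Under exogeneity and monotonicity, PN = (RR − 1) / RR = 1 − 1/RR.
PN = (1.78 − 1) / 1.78 = 0.78 / 1.78 ≈ 0.4382

PN ≈ 0.438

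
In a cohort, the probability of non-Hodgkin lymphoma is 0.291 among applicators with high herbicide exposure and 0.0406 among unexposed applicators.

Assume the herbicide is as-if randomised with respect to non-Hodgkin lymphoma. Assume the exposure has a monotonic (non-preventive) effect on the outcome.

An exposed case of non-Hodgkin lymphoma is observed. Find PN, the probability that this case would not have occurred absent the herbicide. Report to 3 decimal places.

Let p₁ = 0.291, p₀ = 0.0406.
Under exogeneity and monotonicity, PN = (p₁ − p₀) / p₁.
PN = (0.291 − 0.0406) / 0.291 = 0.2504 / 0.291 ≈ 0.8605

PN ≈ 0.860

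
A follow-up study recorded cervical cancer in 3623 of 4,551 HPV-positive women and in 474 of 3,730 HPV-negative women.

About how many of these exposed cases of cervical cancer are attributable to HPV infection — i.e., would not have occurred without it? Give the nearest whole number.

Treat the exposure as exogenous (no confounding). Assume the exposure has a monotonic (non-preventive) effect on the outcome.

about 3045 cases

p₁ = P(outcome | exposed) = 3623/4551 = 0.79609
p₀ = P(outcome | unexposed) = 474/3730 = 0.12708
PN = (p₁ − p₀)/p₁ = (0.79609 − 0.12708) / 0.79609 ≈ 0.84037.
Attributable cases ≈ PN × (exposed cases) = 0.84037 × 3623 ≈ 3044.67.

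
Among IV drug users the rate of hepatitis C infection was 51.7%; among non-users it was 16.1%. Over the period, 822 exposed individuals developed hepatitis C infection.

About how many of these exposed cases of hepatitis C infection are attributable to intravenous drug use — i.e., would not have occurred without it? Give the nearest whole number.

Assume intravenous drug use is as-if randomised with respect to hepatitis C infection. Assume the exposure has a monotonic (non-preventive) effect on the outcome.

p₁ = 0.517, p₀ = 0.161.
PN = (p₁ − p₀)/p₁ = (0.517 − 0.161) / 0.517 ≈ 0.68859.
Attributable cases ≈ PN × (exposed cases) = 0.68859 × 822 ≈ 566.02.

about 566 cases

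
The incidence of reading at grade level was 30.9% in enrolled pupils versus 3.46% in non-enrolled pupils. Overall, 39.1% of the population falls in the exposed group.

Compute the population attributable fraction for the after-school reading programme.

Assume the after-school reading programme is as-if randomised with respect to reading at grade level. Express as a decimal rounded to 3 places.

PAF ≈ 0.756

p₁ = 0.309, p₀ = 0.0346.
Overall risk P(Y=1) = π·p₁ + (1−π)·p₀ = 0.391×0.309 + 0.609×0.0346 = 0.14189.
Under exogeneity, PAF = [P(Y=1) − p₀] / P(Y=1).
PAF = (0.14189 − 0.0346) / 0.14189 ≈ 0.7561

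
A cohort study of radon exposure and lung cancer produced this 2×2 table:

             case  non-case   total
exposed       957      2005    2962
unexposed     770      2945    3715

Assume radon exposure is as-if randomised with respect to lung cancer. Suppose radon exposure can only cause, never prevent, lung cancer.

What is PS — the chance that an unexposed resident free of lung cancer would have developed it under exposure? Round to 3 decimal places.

PS ≈ 0.146

p₁ = P(outcome | exposed) = 957/2962 = 0.32309
p₀ = P(outcome | unexposed) = 770/3715 = 0.20727
Under exogeneity and monotonicity, PS = (p₁ − p₀)/(1 − p₀).
PS = (0.32309 − 0.20727) / 0.79273 ≈ 0.1461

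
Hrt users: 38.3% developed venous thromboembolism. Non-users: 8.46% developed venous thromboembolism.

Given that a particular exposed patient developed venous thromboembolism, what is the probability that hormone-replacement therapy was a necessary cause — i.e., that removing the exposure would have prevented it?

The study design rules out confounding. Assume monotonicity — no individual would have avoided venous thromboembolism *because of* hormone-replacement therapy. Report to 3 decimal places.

p₁ = 0.383, p₀ = 0.0846.
Under exogeneity and monotonicity, PN = (p₁ − p₀) / p₁.
PN = (0.383 − 0.0846) / 0.383 = 0.2984 / 0.383 ≈ 0.7791

PN ≈ 0.779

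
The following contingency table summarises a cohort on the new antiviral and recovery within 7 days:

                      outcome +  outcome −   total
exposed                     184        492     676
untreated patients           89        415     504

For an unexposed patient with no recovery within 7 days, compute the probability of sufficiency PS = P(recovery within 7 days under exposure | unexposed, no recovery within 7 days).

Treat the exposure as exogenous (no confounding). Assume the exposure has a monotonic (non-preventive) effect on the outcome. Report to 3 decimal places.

p₁ = P(outcome | exposed) = 184/676 = 0.27219
p₀ = P(outcome | unexposed) = 89/504 = 0.17659
Under exogeneity and monotonicity, PS = (p₁ − p₀) / (1 − p₀).
PS = (0.27219 − 0.17659) / (1 − 0.17659) = 0.095602 / 0.82341 ≈ 0.1161

PS ≈ 0.116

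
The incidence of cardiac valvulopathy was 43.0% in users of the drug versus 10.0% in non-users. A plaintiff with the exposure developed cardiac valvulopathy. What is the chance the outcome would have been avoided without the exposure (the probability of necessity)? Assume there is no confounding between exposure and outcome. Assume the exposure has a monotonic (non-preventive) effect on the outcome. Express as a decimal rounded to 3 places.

p₁ = 0.43, p₀ = 0.1.
Under exogeneity and monotonicity, PN = (p₁ − p₀) / p₁.
PN = (0.43 − 0.1) / 0.43 = 0.33 / 0.43 ≈ 0.7674

PN ≈ 0.767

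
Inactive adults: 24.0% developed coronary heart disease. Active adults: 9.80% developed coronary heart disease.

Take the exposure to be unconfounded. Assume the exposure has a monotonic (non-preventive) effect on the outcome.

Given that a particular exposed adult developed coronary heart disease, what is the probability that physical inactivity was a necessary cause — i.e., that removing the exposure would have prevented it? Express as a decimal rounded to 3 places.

p₁ = 0.24, p₀ = 0.098.
Under exogeneity and monotonicity, PN = (p₁ − p₀) / p₁.
PN = (0.24 − 0.098) / 0.24 = 0.142 / 0.24 ≈ 0.5917

PN ≈ 0.592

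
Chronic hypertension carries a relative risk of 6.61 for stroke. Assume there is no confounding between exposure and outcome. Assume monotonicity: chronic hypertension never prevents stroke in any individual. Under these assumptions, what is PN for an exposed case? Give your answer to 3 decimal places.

Under exogeneity and monotonicity, PN = (RR − 1) / RR = 1 − 1/RR.
PN = (6.61 − 1) / 6.61 = 5.61 / 6.61 ≈ 0.8487

PN ≈ 0.849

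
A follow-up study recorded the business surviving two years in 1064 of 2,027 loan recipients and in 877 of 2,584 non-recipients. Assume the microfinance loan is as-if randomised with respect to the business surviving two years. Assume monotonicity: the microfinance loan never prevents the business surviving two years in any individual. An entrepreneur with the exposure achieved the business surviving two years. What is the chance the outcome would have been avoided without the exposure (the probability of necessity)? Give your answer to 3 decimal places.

PN ≈ 0.353

p₁ = P(outcome | exposed) = 1064/2027 = 0.52491
p₀ = P(outcome | unexposed) = 877/2584 = 0.3394
Under exogeneity and monotonicity, PN = (p₁ − p₀) / p₁.
PN = (0.52491 − 0.3394) / 0.52491 = 0.18552 / 0.52491 ≈ 0.3534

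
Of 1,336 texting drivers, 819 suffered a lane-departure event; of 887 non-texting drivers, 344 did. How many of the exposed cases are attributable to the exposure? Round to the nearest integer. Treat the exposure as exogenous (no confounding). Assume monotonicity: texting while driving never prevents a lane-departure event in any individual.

p₁ = P(outcome | exposed) = 819/1336 = 0.61302
p₀ = P(outcome | unexposed) = 344/887 = 0.38782
PN = (p₁ − p₀)/p₁ = (0.61302 − 0.38782) / 0.61302 ≈ 0.36736.
Attributable cases ≈ PN × (exposed cases) = 0.36736 × 819 ≈ 300.87.

about 301 cases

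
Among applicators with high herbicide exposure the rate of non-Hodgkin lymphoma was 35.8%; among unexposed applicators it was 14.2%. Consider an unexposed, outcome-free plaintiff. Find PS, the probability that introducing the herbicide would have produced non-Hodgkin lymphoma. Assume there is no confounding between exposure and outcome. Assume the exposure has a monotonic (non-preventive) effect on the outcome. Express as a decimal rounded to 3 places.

p₁ = 0.358, p₀ = 0.142.
Under exogeneity and monotonicity, PS = (p₁ − p₀) / (1 − p₀).
PS = (0.358 − 0.142) / (1 − 0.142) = 0.216 / 0.858 ≈ 0.2517

PS ≈ 0.252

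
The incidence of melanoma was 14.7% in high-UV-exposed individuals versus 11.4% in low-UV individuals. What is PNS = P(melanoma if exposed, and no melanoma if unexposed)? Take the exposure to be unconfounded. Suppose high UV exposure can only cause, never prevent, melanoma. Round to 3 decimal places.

PNS ≈ 0.033

p₁ = 0.147, p₀ = 0.114.
Under exogeneity and monotonicity, PNS = p₁ − p₀.
PNS = 0.147 − 0.114 = 0.033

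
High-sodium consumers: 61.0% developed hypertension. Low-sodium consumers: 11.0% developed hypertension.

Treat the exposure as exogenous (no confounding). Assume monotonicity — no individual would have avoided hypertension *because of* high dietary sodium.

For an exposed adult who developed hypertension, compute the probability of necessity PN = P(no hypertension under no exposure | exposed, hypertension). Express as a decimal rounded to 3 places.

p₁ = 0.61, p₀ = 0.11.
Under exogeneity and monotonicity, PN = (p₁ − p₀) / p₁.
PN = (0.61 − 0.11) / 0.61 = 0.5 / 0.61 ≈ 0.8197

PN ≈ 0.820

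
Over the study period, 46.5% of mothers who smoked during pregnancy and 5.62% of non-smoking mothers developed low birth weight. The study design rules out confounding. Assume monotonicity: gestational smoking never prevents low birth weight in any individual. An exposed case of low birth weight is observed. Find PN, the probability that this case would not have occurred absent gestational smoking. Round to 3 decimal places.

p₁ = 0.465, p₀ = 0.0562.
Under exogeneity and monotonicity, PN = (p₁ − p₀) / p₁.
PN = (0.465 − 0.0562) / 0.465 = 0.4088 / 0.465 ≈ 0.8791

PN ≈ 0.879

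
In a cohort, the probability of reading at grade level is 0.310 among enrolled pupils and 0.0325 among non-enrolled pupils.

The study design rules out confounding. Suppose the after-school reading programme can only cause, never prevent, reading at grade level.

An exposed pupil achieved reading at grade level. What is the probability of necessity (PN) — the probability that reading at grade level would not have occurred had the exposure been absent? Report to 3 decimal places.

PN ≈ 0.895

Let p₁ = 0.31, p₀ = 0.0325.
Under exogeneity and monotonicity, PN = (p₁ − p₀) / p₁.
PN = (0.31 − 0.0325) / 0.31 = 0.2775 / 0.31 ≈ 0.8952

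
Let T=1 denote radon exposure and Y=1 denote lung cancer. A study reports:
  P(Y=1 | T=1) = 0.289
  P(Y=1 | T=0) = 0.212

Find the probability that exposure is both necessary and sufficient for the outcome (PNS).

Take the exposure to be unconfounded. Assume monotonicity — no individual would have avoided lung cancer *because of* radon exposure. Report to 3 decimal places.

PNS ≈ 0.077

Let p₁ = 0.289, p₀ = 0.212.
Under exogeneity and monotonicity, PNS = p₁ − p₀.
PNS = 0.289 − 0.212 = 0.077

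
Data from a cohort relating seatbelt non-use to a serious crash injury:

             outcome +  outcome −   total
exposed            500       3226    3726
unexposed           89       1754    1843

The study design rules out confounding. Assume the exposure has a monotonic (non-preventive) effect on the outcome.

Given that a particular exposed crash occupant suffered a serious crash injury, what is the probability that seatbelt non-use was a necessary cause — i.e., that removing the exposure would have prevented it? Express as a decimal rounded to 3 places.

PN ≈ 0.640

p₁ = P(outcome | exposed) = 500/3726 = 0.13419
p₀ = P(outcome | unexposed) = 89/1843 = 0.048291
Under exogeneity and monotonicity, PN = (p₁ − p₀)/p₁.
PN = (0.13419 − 0.048291) / 0.13419 ≈ 0.6401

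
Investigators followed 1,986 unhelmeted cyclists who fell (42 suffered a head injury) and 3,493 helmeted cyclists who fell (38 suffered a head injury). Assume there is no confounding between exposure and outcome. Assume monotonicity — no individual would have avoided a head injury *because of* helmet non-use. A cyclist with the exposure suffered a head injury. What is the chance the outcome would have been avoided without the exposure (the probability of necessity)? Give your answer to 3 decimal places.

p₁ = P(outcome | exposed) = 42/1986 = 0.021148
p₀ = P(outcome | unexposed) = 38/3493 = 0.010879
Under exogeneity and monotonicity, PN = (p₁ − p₀) / p₁.
PN = (0.021148 − 0.010879) / 0.021148 = 0.010269 / 0.021148 ≈ 0.4856

PN ≈ 0.486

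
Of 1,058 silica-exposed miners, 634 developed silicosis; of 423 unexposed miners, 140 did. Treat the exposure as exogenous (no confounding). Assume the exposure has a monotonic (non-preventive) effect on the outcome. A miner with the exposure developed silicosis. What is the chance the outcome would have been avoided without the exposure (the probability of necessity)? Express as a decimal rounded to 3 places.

PN ≈ 0.448

p₁ = P(outcome | exposed) = 634/1058 = 0.59924
p₀ = P(outcome | unexposed) = 140/423 = 0.33097
Under exogeneity and monotonicity, PN = (p₁ − p₀) / p₁.
PN = (0.59924 − 0.33097) / 0.59924 = 0.26827 / 0.59924 ≈ 0.4477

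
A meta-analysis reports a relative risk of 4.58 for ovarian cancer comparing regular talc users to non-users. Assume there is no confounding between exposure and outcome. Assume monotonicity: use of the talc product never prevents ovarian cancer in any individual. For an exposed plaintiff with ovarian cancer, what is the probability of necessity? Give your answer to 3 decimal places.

PN ≈ 0.782

Under exogeneity and monotonicity, PN = (RR − 1) / RR = 1 − 1/RR.
PN = (4.58 − 1) / 4.58 = 3.58 / 4.58 ≈ 0.7817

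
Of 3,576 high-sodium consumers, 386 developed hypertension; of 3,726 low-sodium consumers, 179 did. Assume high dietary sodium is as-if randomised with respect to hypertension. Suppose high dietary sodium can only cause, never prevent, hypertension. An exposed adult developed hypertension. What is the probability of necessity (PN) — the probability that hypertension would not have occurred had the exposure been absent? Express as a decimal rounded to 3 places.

p₁ = P(outcome | exposed) = 386/3576 = 0.10794
p₀ = P(outcome | unexposed) = 179/3726 = 0.048041
Under exogeneity and monotonicity, PN = (p₁ − p₀) / p₁.
PN = (0.10794 − 0.048041) / 0.10794 = 0.059901 / 0.10794 ≈ 0.5549

PN ≈ 0.555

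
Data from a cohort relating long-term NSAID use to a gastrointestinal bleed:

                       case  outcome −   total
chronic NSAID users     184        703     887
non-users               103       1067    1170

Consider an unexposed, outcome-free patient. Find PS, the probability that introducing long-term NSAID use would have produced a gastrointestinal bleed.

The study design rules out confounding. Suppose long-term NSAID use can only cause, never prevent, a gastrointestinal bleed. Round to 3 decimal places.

PS ≈ 0.131

p₁ = P(outcome | exposed) = 184/887 = 0.20744
p₀ = P(outcome | unexposed) = 103/1170 = 0.088034
Under exogeneity and monotonicity, PS = (p₁ − p₀)/(1 − p₀).
PS = (0.20744 − 0.088034) / 0.91197 ≈ 0.1309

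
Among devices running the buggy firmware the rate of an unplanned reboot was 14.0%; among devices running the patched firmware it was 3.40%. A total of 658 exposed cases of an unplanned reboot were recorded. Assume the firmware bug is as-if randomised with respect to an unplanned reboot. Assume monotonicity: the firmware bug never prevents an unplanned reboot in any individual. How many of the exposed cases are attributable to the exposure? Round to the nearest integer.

about 498 cases

p₁ = 0.14, p₀ = 0.034.
PN = (p₁ − p₀)/p₁ = (0.14 − 0.034) / 0.14 ≈ 0.75714.
Attributable cases ≈ PN × (exposed cases) = 0.75714 × 658 ≈ 498.20.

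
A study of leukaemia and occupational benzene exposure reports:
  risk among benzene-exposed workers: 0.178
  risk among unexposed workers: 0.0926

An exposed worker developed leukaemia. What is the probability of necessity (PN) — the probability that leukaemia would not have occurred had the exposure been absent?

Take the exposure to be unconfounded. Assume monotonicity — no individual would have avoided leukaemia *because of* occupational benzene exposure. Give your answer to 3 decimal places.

PN ≈ 0.480

Let p₁ = 0.178, p₀ = 0.0926.
Under exogeneity and monotonicity, PN = (p₁ − p₀) / p₁.
PN = (0.178 − 0.0926) / 0.178 = 0.0854 / 0.178 ≈ 0.4798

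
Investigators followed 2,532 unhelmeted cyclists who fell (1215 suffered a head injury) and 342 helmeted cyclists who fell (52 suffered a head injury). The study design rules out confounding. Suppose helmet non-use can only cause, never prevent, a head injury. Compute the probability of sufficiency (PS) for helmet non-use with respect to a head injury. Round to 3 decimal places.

p₁ = P(outcome | exposed) = 1215/2532 = 0.47986
p₀ = P(outcome | unexposed) = 52/342 = 0.15205
Under exogeneity and monotonicity, PS = (p₁ − p₀) / (1 − p₀).
PS = (0.47986 − 0.15205) / (1 − 0.15205) = 0.32781 / 0.84795 ≈ 0.3866

PS ≈ 0.387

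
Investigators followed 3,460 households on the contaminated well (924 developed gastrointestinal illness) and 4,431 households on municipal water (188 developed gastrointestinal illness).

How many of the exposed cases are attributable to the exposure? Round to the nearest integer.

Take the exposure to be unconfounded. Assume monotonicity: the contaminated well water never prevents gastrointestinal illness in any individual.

about 777 cases

p₁ = P(outcome | exposed) = 924/3460 = 0.26705
p₀ = P(outcome | unexposed) = 188/4431 = 0.042428
PN = (p₁ − p₀)/p₁ = (0.26705 − 0.042428) / 0.26705 ≈ 0.84112.
Attributable cases ≈ PN × (exposed cases) = 0.84112 × 924 ≈ 777.20.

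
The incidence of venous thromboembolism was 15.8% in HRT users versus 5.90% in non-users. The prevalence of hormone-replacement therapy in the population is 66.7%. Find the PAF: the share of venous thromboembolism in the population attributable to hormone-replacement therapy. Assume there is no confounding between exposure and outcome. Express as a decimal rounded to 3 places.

p₁ = 0.158, p₀ = 0.059.
Overall risk P(Y=1) = π·p₁ + (1−π)·p₀ = 0.667×0.158 + 0.333×0.059 = 0.12503.
Under exogeneity, PAF = [P(Y=1) − p₀] / P(Y=1).
PAF = (0.12503 − 0.059) / 0.12503 ≈ 0.5281

PAF ≈ 0.528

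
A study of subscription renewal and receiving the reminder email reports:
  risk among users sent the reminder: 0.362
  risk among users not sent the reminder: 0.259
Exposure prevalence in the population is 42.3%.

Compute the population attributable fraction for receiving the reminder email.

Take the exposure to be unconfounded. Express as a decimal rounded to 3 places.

PAF ≈ 0.144

Let p₁ = 0.362, p₀ = 0.259.
Overall risk P(Y=1) = π·p₁ + (1−π)·p₀ = 0.423×0.362 + 0.577×0.259 = 0.30257.
Under exogeneity, PAF = [P(Y=1) − p₀] / P(Y=1).
PAF = (0.30257 − 0.259) / 0.30257 ≈ 0.1440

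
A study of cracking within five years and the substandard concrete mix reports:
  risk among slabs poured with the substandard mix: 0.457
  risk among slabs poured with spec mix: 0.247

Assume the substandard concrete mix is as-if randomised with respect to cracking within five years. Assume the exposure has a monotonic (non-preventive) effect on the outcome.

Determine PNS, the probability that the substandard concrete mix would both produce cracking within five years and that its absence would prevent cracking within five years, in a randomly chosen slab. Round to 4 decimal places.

PNS ≈ 0.2100

Let p₁ = 0.457, p₀ = 0.247.
Under exogeneity and monotonicity, PNS = p₁ − p₀.
PNS = 0.457 − 0.247 = 0.21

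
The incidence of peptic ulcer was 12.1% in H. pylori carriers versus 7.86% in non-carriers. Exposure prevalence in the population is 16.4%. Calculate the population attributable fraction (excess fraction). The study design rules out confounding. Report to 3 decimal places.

PAF ≈ 0.081

p₁ = 0.121, p₀ = 0.0786.
Overall risk P(Y=1) = π·p₁ + (1−π)·p₀ = 0.164×0.121 + 0.836×0.0786 = 0.085554.
Under exogeneity, PAF = [P(Y=1) − p₀] / P(Y=1).
PAF = (0.085554 − 0.0786) / 0.085554 ≈ 0.0813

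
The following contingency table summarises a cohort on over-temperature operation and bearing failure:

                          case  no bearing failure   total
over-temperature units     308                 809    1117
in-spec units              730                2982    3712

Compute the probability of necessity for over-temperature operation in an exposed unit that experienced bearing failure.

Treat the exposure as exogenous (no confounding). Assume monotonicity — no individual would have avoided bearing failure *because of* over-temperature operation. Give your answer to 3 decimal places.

p₁ = P(outcome | exposed) = 308/1117 = 0.27574
p₀ = P(outcome | unexposed) = 730/3712 = 0.19666
Under exogeneity and monotonicity, PN = (p₁ − p₀) / p₁.
PN = (0.27574 − 0.19666) / 0.27574 = 0.079079 / 0.27574 ≈ 0.2868

PN ≈ 0.287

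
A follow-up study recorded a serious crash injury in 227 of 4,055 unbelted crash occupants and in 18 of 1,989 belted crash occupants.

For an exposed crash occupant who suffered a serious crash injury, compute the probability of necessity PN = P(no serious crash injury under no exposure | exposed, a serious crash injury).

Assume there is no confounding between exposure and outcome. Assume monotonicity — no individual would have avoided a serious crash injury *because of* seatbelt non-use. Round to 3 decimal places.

p₁ = P(outcome | exposed) = 227/4055 = 0.05598
p₀ = P(outcome | unexposed) = 18/1989 = 0.0090498
Under exogeneity and monotonicity, PN = (p₁ − p₀) / p₁.
PN = (0.05598 − 0.0090498) / 0.05598 = 0.04693 / 0.05598 ≈ 0.8383

PN ≈ 0.838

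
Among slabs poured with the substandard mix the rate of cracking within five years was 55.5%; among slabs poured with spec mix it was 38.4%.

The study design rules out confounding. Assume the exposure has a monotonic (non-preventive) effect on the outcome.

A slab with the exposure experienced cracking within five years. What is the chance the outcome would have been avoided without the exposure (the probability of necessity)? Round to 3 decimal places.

p₁ = 0.555, p₀ = 0.384.
Under exogeneity and monotonicity, PN = (p₁ − p₀) / p₁.
PN = (0.555 − 0.384) / 0.555 = 0.171 / 0.555 ≈ 0.3081

PN ≈ 0.308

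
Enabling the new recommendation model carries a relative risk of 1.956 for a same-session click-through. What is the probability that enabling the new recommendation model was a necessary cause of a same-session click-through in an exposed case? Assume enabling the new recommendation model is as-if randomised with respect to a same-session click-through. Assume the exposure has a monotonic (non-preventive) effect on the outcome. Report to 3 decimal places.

Under exogeneity and monotonicity, PN = (RR − 1) / RR = 1 − 1/RR.
PN = (1.956 − 1) / 1.956 = 0.956 / 1.956 ≈ 0.4888

PN ≈ 0.489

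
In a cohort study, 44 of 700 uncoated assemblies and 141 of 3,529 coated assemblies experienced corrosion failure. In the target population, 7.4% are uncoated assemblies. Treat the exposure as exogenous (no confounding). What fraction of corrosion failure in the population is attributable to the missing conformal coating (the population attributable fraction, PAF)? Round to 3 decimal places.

p₁ = P(outcome | exposed) = 44/700 = 0.062857
p₀ = P(outcome | unexposed) = 141/3529 = 0.039955
Overall risk P(Y=1) = π·p₁ + (1−π)·p₀ = 0.074×0.062857 + 0.926×0.039955 = 0.041649.
Under exogeneity, PAF = [P(Y=1) − p₀] / P(Y=1).
PAF = (0.041649 − 0.039955) / 0.041649 ≈ 0.0407

PAF ≈ 0.041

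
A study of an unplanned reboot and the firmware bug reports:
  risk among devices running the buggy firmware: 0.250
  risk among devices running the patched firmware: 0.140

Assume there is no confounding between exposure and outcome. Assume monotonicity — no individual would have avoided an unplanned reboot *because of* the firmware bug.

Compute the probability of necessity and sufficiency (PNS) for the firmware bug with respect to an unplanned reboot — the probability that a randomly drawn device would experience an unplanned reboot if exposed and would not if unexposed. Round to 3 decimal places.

Let p₁ = 0.25, p₀ = 0.14.
Under exogeneity and monotonicity, PNS = p₁ − p₀.
PNS = 0.25 − 0.14 = 0.11

PNS ≈ 0.110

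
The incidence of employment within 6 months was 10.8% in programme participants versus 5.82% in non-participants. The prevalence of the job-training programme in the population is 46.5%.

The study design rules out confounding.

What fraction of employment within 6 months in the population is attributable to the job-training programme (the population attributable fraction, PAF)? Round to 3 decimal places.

p₁ = 0.108, p₀ = 0.0582.
Overall risk P(Y=1) = π·p₁ + (1−π)·p₀ = 0.465×0.108 + 0.535×0.0582 = 0.081357.
Under exogeneity, PAF = [P(Y=1) − p₀] / P(Y=1).
PAF = (0.081357 − 0.0582) / 0.081357 ≈ 0.2846

PAF ≈ 0.285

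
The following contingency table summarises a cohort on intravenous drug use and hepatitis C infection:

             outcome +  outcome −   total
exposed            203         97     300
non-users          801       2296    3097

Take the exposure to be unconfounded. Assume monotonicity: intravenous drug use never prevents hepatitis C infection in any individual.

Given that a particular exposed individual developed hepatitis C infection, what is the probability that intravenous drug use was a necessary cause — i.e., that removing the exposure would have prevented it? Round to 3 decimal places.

p₁ = P(outcome | exposed) = 203/300 = 0.67667
p₀ = P(outcome | unexposed) = 801/3097 = 0.25864
Under exogeneity and monotonicity, PN = (p₁ − p₀) / p₁.
PN = (0.67667 − 0.25864) / 0.67667 = 0.41803 / 0.67667 ≈ 0.6178

PN ≈ 0.618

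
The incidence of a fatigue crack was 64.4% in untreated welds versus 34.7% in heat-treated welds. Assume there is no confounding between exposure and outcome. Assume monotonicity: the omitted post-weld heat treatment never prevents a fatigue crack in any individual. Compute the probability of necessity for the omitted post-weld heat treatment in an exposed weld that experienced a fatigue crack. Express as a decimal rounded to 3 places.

PN ≈ 0.461

p₁ = 0.644, p₀ = 0.347.
Under exogeneity and monotonicity, PN = (p₁ − p₀) / p₁.
PN = (0.644 − 0.347) / 0.644 = 0.297 / 0.644 ≈ 0.4612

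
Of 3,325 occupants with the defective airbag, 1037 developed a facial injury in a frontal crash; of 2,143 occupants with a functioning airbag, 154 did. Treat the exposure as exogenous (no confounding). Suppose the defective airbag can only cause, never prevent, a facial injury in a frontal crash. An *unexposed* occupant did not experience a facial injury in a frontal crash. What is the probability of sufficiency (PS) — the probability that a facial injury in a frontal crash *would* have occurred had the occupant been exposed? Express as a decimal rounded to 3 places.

p₁ = P(outcome | exposed) = 1037/3325 = 0.31188
p₀ = P(outcome | unexposed) = 154/2143 = 0.071862
Under exogeneity and monotonicity, PS = (p₁ − p₀) / (1 − p₀).
PS = (0.31188 − 0.071862) / (1 − 0.071862) = 0.24002 / 0.92814 ≈ 0.2586

PS ≈ 0.259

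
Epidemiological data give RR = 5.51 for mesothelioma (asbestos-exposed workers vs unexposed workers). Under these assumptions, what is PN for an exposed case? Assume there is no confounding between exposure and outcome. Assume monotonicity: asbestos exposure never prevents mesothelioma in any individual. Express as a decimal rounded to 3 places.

PN ≈ 0.819

Under exogeneity and monotonicity, PN = (RR − 1) / RR = 1 − 1/RR.
PN = (5.51 − 1) / 5.51 = 4.51 / 5.51 ≈ 0.8185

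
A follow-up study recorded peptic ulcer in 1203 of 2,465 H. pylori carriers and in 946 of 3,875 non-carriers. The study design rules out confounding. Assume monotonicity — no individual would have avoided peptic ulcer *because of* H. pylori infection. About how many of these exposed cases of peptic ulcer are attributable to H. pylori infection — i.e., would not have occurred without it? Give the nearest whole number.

p₁ = P(outcome | exposed) = 1203/2465 = 0.48803
p₀ = P(outcome | unexposed) = 946/3875 = 0.24413
PN = (p₁ − p₀)/p₁ = (0.48803 − 0.24413) / 0.48803 ≈ 0.49977.
Attributable cases ≈ PN × (exposed cases) = 0.49977 × 1203 ≈ 601.22.

about 601 cases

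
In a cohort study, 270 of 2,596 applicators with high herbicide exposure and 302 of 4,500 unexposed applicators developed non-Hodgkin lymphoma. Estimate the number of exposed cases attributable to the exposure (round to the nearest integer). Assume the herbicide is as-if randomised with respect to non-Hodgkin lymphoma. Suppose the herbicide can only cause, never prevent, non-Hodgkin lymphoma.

about 96 cases

p₁ = P(outcome | exposed) = 270/2596 = 0.10401
p₀ = P(outcome | unexposed) = 302/4500 = 0.067111
PN = (p₁ − p₀)/p₁ = (0.10401 − 0.067111) / 0.10401 ≈ 0.35474.
Attributable cases ≈ PN × (exposed cases) = 0.35474 × 270 ≈ 95.78.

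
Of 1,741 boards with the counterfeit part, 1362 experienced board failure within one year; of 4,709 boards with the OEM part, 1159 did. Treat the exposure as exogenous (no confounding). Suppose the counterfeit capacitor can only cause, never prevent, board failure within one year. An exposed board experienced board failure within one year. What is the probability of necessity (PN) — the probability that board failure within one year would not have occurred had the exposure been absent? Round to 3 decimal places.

PN ≈ 0.685

p₁ = P(outcome | exposed) = 1362/1741 = 0.78231
p₀ = P(outcome | unexposed) = 1159/4709 = 0.24612
Under exogeneity and monotonicity, PN = (p₁ − p₀) / p₁.
PN = (0.78231 − 0.24612) / 0.78231 = 0.53618 / 0.78231 ≈ 0.6854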